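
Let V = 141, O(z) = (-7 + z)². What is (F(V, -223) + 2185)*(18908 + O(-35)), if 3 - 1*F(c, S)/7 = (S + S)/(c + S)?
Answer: 1837430720/41 ≈ 4.4815e+7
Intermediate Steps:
F(c, S) = 21 - 14*S/(S + c) (F(c, S) = 21 - 7*(S + S)/(c + S) = 21 - 7*2*S/(S + c) = 21 - 14*S/(S + c))
(F(V, -223) + 2185)*(18908 + O(-35)) = (7*(-223 + 3*141)/(-223 + 141) + 2185)*(18908 + (-7 - 35)²) = (7*(-223 + 423)/(-82) + 2185)*(18908 + (-42)²) = (7*(-1/82)*200 + 2185)*(18908 + 1764) = (-700/41 + 2185)*20672 = (88885/41)*20672 = 1837430720/41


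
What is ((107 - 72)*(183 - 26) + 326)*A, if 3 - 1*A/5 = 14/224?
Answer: 1367935/16 ≈ 85496.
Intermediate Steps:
A = 235/16 (A = 15 - 70/224 = 15 - 5*1/16 = 15 - 5/16 = 235/16 ≈ 14.688)
((107 - 72)*(183 - 26) + 326)*A = ((107 - 72)*(183 - 26) + 326)*(235/16) = (35*157 + 326)*(235/16) = (5495 + 326)*(235/16) = 5821*(235/16) = 1367935/16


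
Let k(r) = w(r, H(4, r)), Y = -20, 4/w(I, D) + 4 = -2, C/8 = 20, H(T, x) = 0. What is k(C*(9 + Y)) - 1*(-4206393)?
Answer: 12619177/3 ≈ 4.2064e+6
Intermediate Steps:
C = 160 (C = 8*20 = 160)
w(I, D) = -2/3 (w(I, D) = 4/(-4 - 2) = 4/(-6) = 4*(-1/6) = -2/3)
k(r) = -2/3
k(C*(9 + Y)) - 1*(-4206393) = -2/3 - 1*(-4206393) = -2/3 + 4206393 = 12619177/3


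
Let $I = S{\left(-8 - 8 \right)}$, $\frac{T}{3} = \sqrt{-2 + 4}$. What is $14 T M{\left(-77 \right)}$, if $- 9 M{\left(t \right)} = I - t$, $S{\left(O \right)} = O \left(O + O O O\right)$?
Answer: $- \frac{922166 \sqrt{2}}{3} \approx -4.3471 \cdot 10^{5}$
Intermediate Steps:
$T = 3 \sqrt{2}$ ($T = 3 \sqrt{-2 + 4} = 3 \sqrt{2} \approx 4.2426$)
$S{\left(O \right)} = O \left(O + O^{3}\right)$ ($S{\left(O \right)} = O \left(O + O^{2} O\right) = O \left(O + O^{3}\right)$)
$I = 65792$ ($I = \left(-8 - 8\right)^{2} + \left(-8 - 8\right)^{4} = \left(-16\right)^{2} + \left(-16\right)^{4} = 256 + 65536 = 65792$)
$M{\left(t \right)} = - \frac{65792}{9} + \frac{t}{9}$ ($M{\left(t \right)} = - \frac{65792 - t}{9} = - \frac{65792}{9} + \frac{t}{9}$)
$14 T M{\left(-77 \right)} = 14 \cdot 3 \sqrt{2} \left(- \frac{65792}{9} + \frac{1}{9} \left(-77\right)\right) = 42 \sqrt{2} \left(- \frac{65792}{9} - \frac{77}{9}\right) = 42 \sqrt{2} \left(- \frac{65869}{9}\right) = - \frac{922166 \sqrt{2}}{3}$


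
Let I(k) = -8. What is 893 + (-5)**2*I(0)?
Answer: 693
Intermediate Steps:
893 + (-5)**2*I(0) = 893 + (-5)**2*(-8) = 893 + 25*(-8) = 893 - 200 = 693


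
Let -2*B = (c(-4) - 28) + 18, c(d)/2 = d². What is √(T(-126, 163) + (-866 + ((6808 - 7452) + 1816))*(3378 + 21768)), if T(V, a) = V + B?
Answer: √7694539 ≈ 2773.9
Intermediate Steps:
c(d) = 2*d²
B = -11 (B = -((2*(-4)² - 28) + 18)/2 = -((2*16 - 28) + 18)/2 = -((32 - 28) + 18)/2 = -(4 + 18)/2 = -½*22 = -11)
T(V, a) = -11 + V (T(V, a) = V - 11 = -11 + V)
√(T(-126, 163) + (-866 + ((6808 - 7452) + 1816))*(3378 + 21768)) = √((-11 - 126) + (-866 + ((6808 - 7452) + 1816))*(3378 + 21768)) = √(-137 + (-866 + (-644 + 1816))*25146) = √(-137 + (-866 + 1172)*25146) = √(-137 + 306*25146) = √(-137 + 7694676) = √7694539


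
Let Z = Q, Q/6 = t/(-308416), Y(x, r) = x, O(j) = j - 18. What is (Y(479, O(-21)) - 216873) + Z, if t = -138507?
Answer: -33369270431/154208 ≈ -2.1639e+5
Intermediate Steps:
O(j) = -18 + j
Q = 415521/154208 (Q = 6*(-138507/(-308416)) = 6*(-138507*(-1/308416)) = 6*(138507/308416) = 415521/154208 ≈ 2.6945)
Z = 415521/154208 ≈ 2.6945
(Y(479, O(-21)) - 216873) + Z = (479 - 216873) + 415521/154208 = -216394 + 415521/154208 = -33369270431/154208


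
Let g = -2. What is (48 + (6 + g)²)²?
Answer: 4096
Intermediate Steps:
(48 + (6 + g)²)² = (48 + (6 - 2)²)² = (48 + 4²)² = (48 + 16)² = 64² = 4096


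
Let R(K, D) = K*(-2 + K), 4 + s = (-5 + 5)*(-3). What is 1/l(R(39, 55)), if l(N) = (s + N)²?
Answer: 1/2070721 ≈ 4.8292e-7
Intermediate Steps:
s = -4 (s = -4 + (-5 + 5)*(-3) = -4 + 0*(-3) = -4 + 0 = -4)
l(N) = (-4 + N)²
1/l(R(39, 55)) = 1/((-4 + 39*(-2 + 39))²) = 1/((-4 + 39*37)²) = 1/((-4 + 1443)²) = 1/(1439²) = 1/2070721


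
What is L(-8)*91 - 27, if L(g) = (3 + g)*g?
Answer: 3613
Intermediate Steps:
L(g) = g*(3 + g)
L(-8)*91 - 27 = -8*(3 - 8)*91 - 27 = -8*(-5)*91 - 27 = 40*91 - 27 = 3640 - 27 = 3613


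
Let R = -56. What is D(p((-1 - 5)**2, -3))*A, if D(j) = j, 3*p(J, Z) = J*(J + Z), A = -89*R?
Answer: 1973664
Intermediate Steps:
A = 4984 (A = -89*(-56) = 4984)
p(J, Z) = J*(J + Z)/3 (p(J, Z) = (J*(J + Z))/3 = J*(J + Z)/3)
D(p((-1 - 5)**2, -3))*A = ((-1 - 5)**2*((-1 - 5)**2 - 3)/3)*4984 = ((1/3)*(-6)**2*((-6)**2 - 3))*4984 = ((1/3)*36*(36 - 3))*4984 = ((1/3)*36*33)*4984 = 396*4984 = 1973664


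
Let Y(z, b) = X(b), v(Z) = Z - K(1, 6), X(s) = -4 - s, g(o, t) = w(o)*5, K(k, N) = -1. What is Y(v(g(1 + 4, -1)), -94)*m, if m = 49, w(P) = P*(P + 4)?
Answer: 4410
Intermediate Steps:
w(P) = P*(4 + P)
g(o, t) = 5*o*(4 + o) (g(o, t) = (o*(4 + o))*5 = 5*o*(4 + o))
v(Z) = 1 + Z (v(Z) = Z - 1*(-1) = Z + 1 = 1 + Z)
Y(z, b) = -4 - b
Y(v(g(1 + 4, -1)), -94)*m = (-4 - 1*(-94))*49 = (-4 + 94)*49 = 90*49 = 4410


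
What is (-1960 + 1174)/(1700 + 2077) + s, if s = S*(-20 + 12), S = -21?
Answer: 211250/1259 ≈ 167.79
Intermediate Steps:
s = 168 (s = -21*(-20 + 12) = -21*(-8) = 168)
(-1960 + 1174)/(1700 + 2077) + s = (-1960 + 1174)/(1700 + 2077) + 168 = -786/3777 + 168 = -786*1/3777 + 168 = -262/1259 + 168 = 211250/1259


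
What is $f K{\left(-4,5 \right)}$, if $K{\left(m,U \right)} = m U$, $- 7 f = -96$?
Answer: $- \frac{1920}{7} \approx -274.29$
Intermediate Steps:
$f = \frac{96}{7}$ ($f = \left(- \frac{1}{7}\right) \left(-96\right) = \frac{96}{7} \approx 13.714$)
$K{\left(m,U \right)} = U m$
$f K{\left(-4,5 \right)} = \frac{96 \cdot 5 \left(-4\right)}{7} = \frac{96}{7} \left(-20\right) = - \frac{1920}{7}$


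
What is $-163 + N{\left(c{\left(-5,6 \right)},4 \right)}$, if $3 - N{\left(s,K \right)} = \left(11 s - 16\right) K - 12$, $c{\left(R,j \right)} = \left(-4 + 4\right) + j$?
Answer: $-348$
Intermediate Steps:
$c{\left(R,j \right)} = j$ ($c{\left(R,j \right)} = 0 + j = j$)
$N{\left(s,K \right)} = 15 - K \left(-16 + 11 s\right)$ ($N{\left(s,K \right)} = 3 - \left(\left(11 s - 16\right) K - 12\right) = 3 - \left(\left(-16 + 11 s\right) K - 12\right) = 3 - \left(K \left(-16 + 11 s\right) - 12\right) = 3 - \left(-12 + K \left(-16 + 11 s\right)\right) = 15 - K \left(-16 + 11 s\right)$)
$-163 + N{\left(c{\left(-5,6 \right)},4 \right)} = -163 + \left(15 + 16 \cdot 4 - 44 \cdot 6\right) = -163 + \left(15 + 64 - 264\right) = -163 - 185 = -348$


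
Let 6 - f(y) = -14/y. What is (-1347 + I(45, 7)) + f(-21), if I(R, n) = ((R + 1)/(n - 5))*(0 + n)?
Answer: -3542/3 ≈ -1180.7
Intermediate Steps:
f(y) = 6 + 14/y (f(y) = 6 - (-14)/y = 6 + 14/y)
I(R, n) = n*(1 + R)/(-5 + n) (I(R, n) = ((1 + R)/(-5 + n))*n = n*(1 + R)/(-5 + n))
(-1347 + I(45, 7)) + f(-21) = (-1347 + 7*(1 + 45)/(-5 + 7)) + (6 + 14/(-21)) = (-1347 + 7*46/2) + (6 + 14*(-1/21)) = (-1347 + 7*(1/2)*46) + (6 - 2/3) = (-1347 + 161) + 16/3 = -1186 + 16/3 = -3542/3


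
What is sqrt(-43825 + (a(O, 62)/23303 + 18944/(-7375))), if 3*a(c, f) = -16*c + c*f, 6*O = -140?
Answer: I*sqrt(9510463244602131245)/14730825 ≈ 209.35*I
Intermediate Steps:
O = -70/3 (O = (1/6)*(-140) = -70/3 ≈ -23.333)
a(c, f) = -16*c/3 + c*f/3 (a(c, f) = (-16*c + c*f)/3 = -16*c/3 + c*f/3)
sqrt(-43825 + (a(O, 62)/23303 + 18944/(-7375))) = sqrt(-43825 + (((1/3)*(-70/3)*(-16 + 62))/23303 + 18944/(-7375))) = sqrt(-43825 + (((1/3)*(-70/3)*46)*(1/23303) + 18944*(-1/7375))) = sqrt(-43825 + (-3220/9*1/23303 - 18944/7375)) = sqrt(-43825 + (-460/29961 - 18944/7375)) = sqrt(-43825 - 570973684/220962375) = sqrt(-9684247058059/220962375) = I*sqrt(9510463244602131245)/14730825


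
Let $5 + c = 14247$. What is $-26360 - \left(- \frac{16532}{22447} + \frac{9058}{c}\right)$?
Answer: $- \frac{4213500431411}{159845087} \approx -26360.0$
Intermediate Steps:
$c = 14242$ ($c = -5 + 14247 = 14242$)
$-26360 - \left(- \frac{16532}{22447} + \frac{9058}{c}\right) = -26360 - \left(- \frac{16532}{22447} + \frac{9058}{14242}\right) = -26360 - \left(\left(-16532\right) \frac{1}{22447} + 9058 \cdot \frac{1}{14242}\right) = -26360 - \left(- \frac{16532}{22447} + \frac{4529}{7121}\right) = -26360 - - \frac{16061909}{159845087} = -26360 + \frac{16061909}{159845087} = - \frac{4213500431411}{159845087}$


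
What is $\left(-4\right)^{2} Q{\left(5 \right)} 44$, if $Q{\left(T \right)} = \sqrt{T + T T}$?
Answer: $704 \sqrt{30} \approx 3856.0$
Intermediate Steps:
$Q{\left(T \right)} = \sqrt{T + T^{2}}$
$\left(-4\right)^{2} Q{\left(5 \right)} 44 = \left(-4\right)^{2} \sqrt{5 \left(1 + 5\right)} 44 = 16 \sqrt{5 \cdot 6} \cdot 44 = 16 \sqrt{30} \cdot 44 = 704 \sqrt{30}$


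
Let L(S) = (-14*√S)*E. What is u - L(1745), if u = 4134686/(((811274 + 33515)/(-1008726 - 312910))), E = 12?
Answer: -5464549866296/844789 + 168*√1745 ≈ -6.4615e+6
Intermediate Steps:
u = -5464549866296/844789 (u = 4134686/((844789/(-1321636))) = 4134686/((844789*(-1/1321636))) = 4134686/(-844789/1321636) = 4134686*(-1321636/844789) = -5464549866296/844789 ≈ -6.4685e+6)
L(S) = -168*√S (L(S) = -14*√S*12 = -168*√S)
u - L(1745) = -5464549866296/844789 - (-168)*√1745 = -5464549866296/844789 + 168*√1745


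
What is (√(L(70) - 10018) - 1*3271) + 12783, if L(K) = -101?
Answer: 9512 + I*√10119 ≈ 9512.0 + 100.59*I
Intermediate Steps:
(√(L(70) - 10018) - 1*3271) + 12783 = (√(-101 - 10018) - 1*3271) + 12783 = (√(-10119) - 3271) + 12783 = (I*√10119 - 3271) + 12783 = (-3271 + I*√10119) + 12783 = 9512 + I*√10119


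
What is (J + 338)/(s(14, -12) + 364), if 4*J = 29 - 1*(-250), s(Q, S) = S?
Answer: 1631/1408 ≈ 1.1584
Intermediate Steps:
J = 279/4 (J = (29 - 1*(-250))/4 = (29 + 250)/4 = (¼)*279 = 279/4 ≈ 69.750)
(J + 338)/(s(14, -12) + 364) = (279/4 + 338)/(-12 + 364) = (1631/4)/352 = (1631/4)*(1/352) = 1631/1408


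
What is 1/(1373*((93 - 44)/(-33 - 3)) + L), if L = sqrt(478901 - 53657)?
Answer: -2421972/3975078505 - 2592*sqrt(106311)/3975078505 ≈ -0.00082190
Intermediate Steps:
L = 2*sqrt(106311) (L = sqrt(425244) = 2*sqrt(106311) ≈ 652.11)
1/(1373*((93 - 44)/(-33 - 3)) + L) = 1/(1373*((93 - 44)/(-33 - 3)) + 2*sqrt(106311)) = 1/(1373*(49/(-36)) + 2*sqrt(106311)) = 1/(1373*(49*(-1/36)) + 2*sqrt(106311)) = 1/(1373*(-49/36) + 2*sqrt(106311)) = 1/(-67277/36 + 2*sqrt(106311))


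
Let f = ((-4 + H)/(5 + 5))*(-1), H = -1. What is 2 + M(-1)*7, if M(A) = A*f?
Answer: -3/2 ≈ -1.5000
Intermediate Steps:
f = ½ (f = ((-4 - 1)/(5 + 5))*(-1) = -5/10*(-1) = -5*⅒*(-1) = -½*(-1) = ½ ≈ 0.50000)
M(A) = A/2 (M(A) = A*(½) = A/2)
2 + M(-1)*7 = 2 + ((½)*(-1))*7 = 2 - ½*7 = 2 - 7/2 = -3/2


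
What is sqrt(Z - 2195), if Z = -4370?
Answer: I*sqrt(6565) ≈ 81.025*I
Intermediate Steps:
sqrt(Z - 2195) = sqrt(-4370 - 2195) = sqrt(-6565) = I*sqrt(6565)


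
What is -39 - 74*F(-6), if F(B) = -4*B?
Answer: -1815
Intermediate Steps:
-39 - 74*F(-6) = -39 - (-296)*(-6) = -39 - 74*24 = -39 - 1776 = -1815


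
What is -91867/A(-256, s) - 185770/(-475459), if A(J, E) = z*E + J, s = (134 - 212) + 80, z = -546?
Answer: 43929409913/640918732 ≈ 68.541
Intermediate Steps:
s = 2 (s = -78 + 80 = 2)
A(J, E) = J - 546*E (A(J, E) = -546*E + J = J - 546*E)
-91867/A(-256, s) - 185770/(-475459) = -91867/(-256 - 546*2) - 185770/(-475459) = -91867/(-256 - 1092) - 185770*(-1/475459) = -91867/(-1348) + 185770/475459 = -91867*(-1/1348) + 185770/475459 = 91867/1348 + 185770/475459 = 43929409913/640918732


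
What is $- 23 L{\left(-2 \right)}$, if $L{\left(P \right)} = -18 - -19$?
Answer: $-23$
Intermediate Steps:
$L{\left(P \right)} = 1$ ($L{\left(P \right)} = -18 + 19 = 1$)
$- 23 L{\left(-2 \right)} = \left(-23\right) 1 = -23$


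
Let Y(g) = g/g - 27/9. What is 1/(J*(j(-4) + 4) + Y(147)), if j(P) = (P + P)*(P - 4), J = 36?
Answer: 1/2446 ≈ 0.00040883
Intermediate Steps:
j(P) = 2*P*(-4 + P) (j(P) = (2*P)*(-4 + P) = 2*P*(-4 + P))
Y(g) = -2 (Y(g) = 1 - 27*⅑ = 1 - 3 = -2)
1/(J*(j(-4) + 4) + Y(147)) = 1/(36*(2*(-4)*(-4 - 4) + 4) - 2) = 1/(36*(2*(-4)*(-8) + 4) - 2) = 1/(36*(64 + 4) - 2) = 1/(36*68 - 2) = 1/(2448 - 2) = 1/2446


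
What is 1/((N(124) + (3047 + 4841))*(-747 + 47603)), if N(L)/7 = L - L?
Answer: 1/369600128 ≈ 2.7056e-9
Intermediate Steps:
N(L) = 0 (N(L) = 7*(L - L) = 7*0 = 0)
1/((N(124) + (3047 + 4841))*(-747 + 47603)) = 1/((0 + (3047 + 4841))*(-747 + 47603)) = 1/((0 + 7888)*46856) = 1/(7888*46856) = 1/369600128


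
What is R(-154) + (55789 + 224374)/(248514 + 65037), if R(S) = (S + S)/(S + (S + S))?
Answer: 489197/313551 ≈ 1.5602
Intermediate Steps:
R(S) = ⅔ (R(S) = (2*S)/(S + 2*S) = (2*S)/((3*S)) = (2*S)*(1/(3*S)) = ⅔)
R(-154) + (55789 + 224374)/(248514 + 65037) = ⅔ + (55789 + 224374)/(248514 + 65037) = ⅔ + 280163/313551 = 489197/313551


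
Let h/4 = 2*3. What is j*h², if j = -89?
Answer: -51264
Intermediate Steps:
h = 24 (h = 4*(2*3) = 4*6 = 24)
j*h² = -89*24² = -89*576 = -51264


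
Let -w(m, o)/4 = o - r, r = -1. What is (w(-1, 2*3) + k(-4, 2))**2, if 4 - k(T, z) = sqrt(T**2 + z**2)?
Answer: 596 + 96*sqrt(5) ≈ 810.66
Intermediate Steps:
k(T, z) = 4 - sqrt(T**2 + z**2)
w(m, o) = -4 - 4*o (w(m, o) = -4*(o - 1*(-1)) = -4*(o + 1) = -4*(1 + o) = -4 - 4*o)
(w(-1, 2*3) + k(-4, 2))**2 = ((-4 - 8*3) + (4 - sqrt((-4)**2 + 2**2)))**2 = ((-4 - 4*6) + (4 - sqrt(16 + 4)))**2 = ((-4 - 24) + (4 - sqrt(20)))**2 = (-28 + (4 - 2*sqrt(5)))**2 = (-24 - 2*sqrt(5))**2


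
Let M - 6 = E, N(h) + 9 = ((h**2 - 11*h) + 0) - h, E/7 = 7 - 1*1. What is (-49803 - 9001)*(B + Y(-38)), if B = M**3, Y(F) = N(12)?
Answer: -6502722732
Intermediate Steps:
E = 42 (E = 7*(7 - 1*1) = 7*(7 - 1) = 7*6 = 42)
N(h) = -9 + h**2 - 12*h (N(h) = -9 + (((h**2 - 11*h) + 0) - h) = -9 + ((h**2 - 11*h) - h) = -9 + (h**2 - 12*h) = -9 + h**2 - 12*h)
M = 48 (M = 6 + 42 = 48)
Y(F) = -9 (Y(F) = -9 + 12**2 - 12*12 = -9 + 144 - 144 = -9)
B = 110592 (B = 48**3 = 110592)
(-49803 - 9001)*(B + Y(-38)) = (-49803 - 9001)*(110592 - 9) = -58804*110583 = -6502722732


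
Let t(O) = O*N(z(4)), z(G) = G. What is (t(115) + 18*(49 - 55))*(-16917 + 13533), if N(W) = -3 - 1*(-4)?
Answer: -23688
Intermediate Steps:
N(W) = 1 (N(W) = -3 + 4 = 1)
t(O) = O (t(O) = O*1 = O)
(t(115) + 18*(49 - 55))*(-16917 + 13533) = (115 + 18*(49 - 55))*(-16917 + 13533) = (115 + 18*(-6))*(-3384) = (115 - 108)*(-3384) = 7*(-3384) = -23688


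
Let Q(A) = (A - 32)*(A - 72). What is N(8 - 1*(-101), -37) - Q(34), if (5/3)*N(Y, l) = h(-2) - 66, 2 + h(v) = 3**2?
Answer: 203/5 ≈ 40.600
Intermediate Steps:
h(v) = 7 (h(v) = -2 + 3**2 = -2 + 9 = 7)
Q(A) = (-72 + A)*(-32 + A) (Q(A) = (-32 + A)*(-72 + A) = (-72 + A)*(-32 + A))
N(Y, l) = -177/5 (N(Y, l) = 3*(7 - 66)/5 = (3/5)*(-59) = -177/5)
N(8 - 1*(-101), -37) - Q(34) = -177/5 - (2304 + 34**2 - 104*34) = -177/5 - (2304 + 1156 - 3536) = -177/5 - 1*(-76) = -177/5 + 76 = 203/5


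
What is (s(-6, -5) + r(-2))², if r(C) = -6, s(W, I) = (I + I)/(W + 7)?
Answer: 256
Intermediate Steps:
s(W, I) = 2*I/(7 + W) (s(W, I) = (2*I)/(7 + W) = 2*I/(7 + W))
(s(-6, -5) + r(-2))² = (2*(-5)/(7 - 6) - 6)² = (2*(-5)/1 - 6)² = (2*(-5)*1 - 6)² = (-10 - 6)² = (-16)² = 256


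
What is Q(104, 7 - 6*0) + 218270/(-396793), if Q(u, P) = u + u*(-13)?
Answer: -495415934/396793 ≈ -1248.6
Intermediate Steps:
Q(u, P) = -12*u (Q(u, P) = u - 13*u = -12*u)
Q(104, 7 - 6*0) + 218270/(-396793) = -12*104 + 218270/(-396793) = -1248 + 218270*(-1/396793) = -1248 - 218270/396793 = -495415934/396793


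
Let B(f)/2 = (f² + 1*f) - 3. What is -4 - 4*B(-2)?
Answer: 4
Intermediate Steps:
B(f) = -6 + 2*f + 2*f² (B(f) = 2*((f² + 1*f) - 3) = 2*((f² + f) - 3) = 2*((f + f²) - 3) = 2*(-3 + f + f²) = -6 + 2*f + 2*f²)
-4 - 4*B(-2) = -4 - 4*(-6 + 2*(-2) + 2*(-2)²) = -4 - 4*(-6 - 4 + 2*4) = -4 - 4*(-6 - 4 + 8) = -4 - 4*(-2) = -4 + 8 = 4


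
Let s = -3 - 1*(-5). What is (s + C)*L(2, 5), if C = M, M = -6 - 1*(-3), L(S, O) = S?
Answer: -2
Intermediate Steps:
M = -3 (M = -6 + 3 = -3)
C = -3
s = 2 (s = -3 + 5 = 2)
(s + C)*L(2, 5) = (2 - 3)*2 = -1*2 = -2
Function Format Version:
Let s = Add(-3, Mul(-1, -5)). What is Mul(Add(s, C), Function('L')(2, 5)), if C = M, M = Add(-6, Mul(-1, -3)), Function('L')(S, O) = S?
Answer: -2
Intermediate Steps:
M = -3 (M = Add(-6, 3) = -3)
C = -3
s = 2 (s = Add(-3, 5) = 2)
Mul(Add(s, C), Function('L')(2, 5)) = Mul(Add(2, -3), 2) = Mul(-1, 2) = -2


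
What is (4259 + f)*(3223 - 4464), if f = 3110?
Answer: -9144929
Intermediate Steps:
(4259 + f)*(3223 - 4464) = (4259 + 3110)*(3223 - 4464) = 7369*(-1241) = -9144929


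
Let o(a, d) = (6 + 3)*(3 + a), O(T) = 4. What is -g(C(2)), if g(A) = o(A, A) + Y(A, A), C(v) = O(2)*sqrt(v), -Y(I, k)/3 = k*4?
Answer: -27 + 12*sqrt(2) ≈ -10.029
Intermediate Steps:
Y(I, k) = -12*k (Y(I, k) = -3*k*4 = -12*k)
o(a, d) = 27 + 9*a (o(a, d) = 9*(3 + a) = 27 + 9*a)
C(v) = 4*sqrt(v)
g(A) = 27 - 3*A (g(A) = (27 + 9*A) - 12*A = 27 - 3*A)
-g(C(2)) = -(27 - 12*sqrt(2)) = -27 + 12*sqrt(2)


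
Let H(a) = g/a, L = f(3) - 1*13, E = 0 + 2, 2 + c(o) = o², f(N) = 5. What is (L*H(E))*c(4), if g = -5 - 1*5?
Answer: 560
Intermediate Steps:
c(o) = -2 + o²
g = -10 (g = -5 - 5 = -10)
E = 2
L = -8 (L = 5 - 1*13 = 5 - 13 = -8)
H(a) = -10/a
(L*H(E))*c(4) = (-(-80)/2)*(-2 + 4²) = (-(-80)/2)*(-2 + 16) = -8*(-5)*14 = 40*14 = 560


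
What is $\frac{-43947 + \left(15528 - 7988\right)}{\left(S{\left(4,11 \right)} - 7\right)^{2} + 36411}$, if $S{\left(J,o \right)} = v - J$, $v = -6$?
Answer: $- \frac{36407}{36700} \approx -0.99202$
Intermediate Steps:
$S{\left(J,o \right)} = -6 - J$
$\frac{-43947 + \left(15528 - 7988\right)}{\left(S{\left(4,11 \right)} - 7\right)^{2} + 36411} = \frac{-43947 + \left(15528 - 7988\right)}{\left(\left(-6 - 4\right) - 7\right)^{2} + 36411} = \frac{-43947 + 7540}{\left(-10 - 7\right)^{2} + 36411} = - \frac{36407}{\left(-17\right)^{2} + 36411} = - \frac{36407}{289 + 36411} = - \frac{36407}{36700}$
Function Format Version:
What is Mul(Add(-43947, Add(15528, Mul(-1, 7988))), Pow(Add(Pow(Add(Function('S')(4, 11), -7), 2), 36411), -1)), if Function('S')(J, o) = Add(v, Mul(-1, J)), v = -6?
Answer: Rational(-36407, 36700) ≈ -0.99202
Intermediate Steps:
Function('S')(J, o) = Add(-6, Mul(-1, J))
Mul(Add(-43947, Add(15528, Mul(-1, 7988))), Pow(Add(Pow(Add(Function('S')(4, 11), -7), 2), 36411), -1)) = Mul(Add(-43947, Add(15528, Mul(-1, 7988))), Pow(Add(Pow(Add(Add(-6, Mul(-1, 4)), -7), 2), 36411), -1)) = Mul(Add(-43947, Add(15528, -7988)), Pow(Add(Pow(Add(Add(-6, -4), -7), 2), 36411), -1)) = Mul(Add(-43947, 7540), Pow(Add(Pow(Add(-10, -7), 2), 36411), -1)) = Mul(-36407, Pow(Add(Pow(-17, 2), 36411), -1)) = Mul(-36407, Pow(Add(289, 36411), -1)) = Mul(-36407, Pow(36700, -1)) = Mul(-36407, Rational(1, 36700)) = Rational(-36407, 36700)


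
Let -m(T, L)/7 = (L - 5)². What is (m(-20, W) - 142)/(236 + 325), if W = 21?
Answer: -1934/561 ≈ -3.4474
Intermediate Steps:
m(T, L) = -7*(-5 + L)² (m(T, L) = -7*(L - 5)² = -7*(-5 + L)²)
(m(-20, W) - 142)/(236 + 325) = (-7*(-5 + 21)² - 142)/(236 + 325) = (-7*16² - 142)/561 = (-7*256 - 142)*(1/561) = (-1792 - 142)*(1/561) = -1934*1/561 = -1934/561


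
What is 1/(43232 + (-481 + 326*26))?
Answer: 1/51227 ≈ 1.9521e-5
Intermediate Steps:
1/(43232 + (-481 + 326*26)) = 1/(43232 + (-481 + 8476)) = 1/(43232 + 7995) = 1/51227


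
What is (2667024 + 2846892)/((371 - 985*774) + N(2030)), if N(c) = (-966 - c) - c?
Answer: -5513916/767045 ≈ -7.1885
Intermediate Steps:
N(c) = -966 - 2*c
(2667024 + 2846892)/((371 - 985*774) + N(2030)) = (2667024 + 2846892)/((371 - 985*774) + (-966 - 2*2030)) = 5513916/((371 - 762390) + (-966 - 4060)) = 5513916/(-762019 - 5026) = 5513916/(-767045) = 5513916*(-1/767045) = -5513916/767045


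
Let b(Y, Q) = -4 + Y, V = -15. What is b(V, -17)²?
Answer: 361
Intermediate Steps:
b(V, -17)² = (-4 - 15)² = (-19)² = 361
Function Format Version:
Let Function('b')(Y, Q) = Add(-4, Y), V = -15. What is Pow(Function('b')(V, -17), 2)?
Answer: 361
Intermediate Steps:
Pow(Function('b')(V, -17), 2) = Pow(Add(-4, -15), 2) = Pow(-19, 2) = 361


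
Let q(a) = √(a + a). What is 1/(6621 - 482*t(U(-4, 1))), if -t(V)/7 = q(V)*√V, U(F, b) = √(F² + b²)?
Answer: -6621/343214143 + 3374*√34/343214143 ≈ 3.8031e-5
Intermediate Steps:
q(a) = √2*√a (q(a) = √(2*a) = √2*√a)
t(V) = -7*V*√2 (t(V) = -7*√2*√V*√V = -7*V*√2)
1/(6621 - 482*t(U(-4, 1))) = 1/(6621 - (-3374)*√((-4)² + 1²)*√2) = 1/(6621 - (-3374)*√(16 + 1)*√2) = 1/(6621 - (-3374)*√17*√2) = 1/(6621 - (-3374)*√34) = 1/(6621 + 3374*√34)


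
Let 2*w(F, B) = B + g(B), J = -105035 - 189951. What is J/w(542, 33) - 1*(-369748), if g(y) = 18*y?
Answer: 231242024/627 ≈ 3.6881e+5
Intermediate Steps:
J = -294986
w(F, B) = 19*B/2 (w(F, B) = (B + 18*B)/2 = (19*B)/2 = 19*B/2)
J/w(542, 33) - 1*(-369748) = -294986/((19/2)*33) - 1*(-369748) = -294986/627/2 + 369748 = -294986*2/627 + 369748 = -589972/627 + 369748 = 231242024/627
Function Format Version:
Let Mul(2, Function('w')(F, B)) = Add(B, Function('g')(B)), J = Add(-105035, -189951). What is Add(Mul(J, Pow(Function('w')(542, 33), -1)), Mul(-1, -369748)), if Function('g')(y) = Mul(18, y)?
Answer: Rational(231242024, 627) ≈ 3.6881e+5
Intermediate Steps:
J = -294986
Function('w')(F, B) = Mul(Rational(19, 2), B) (Function('w')(F, B) = Mul(Rational(1, 2), Add(B, Mul(18, B))) = Mul(Rational(1, 2), Mul(19, B)) = Mul(Rational(19, 2), B))
Add(Mul(J, Pow(Function('w')(542, 33), -1)), Mul(-1, -369748)) = Add(Mul(-294986, Pow(Mul(Rational(19, 2), 33), -1)), Mul(-1, -369748)) = Add(Mul(-294986, Pow(Rational(627, 2), -1)), 369748) = Add(Mul(-294986, Rational(2, 627)), 369748) = Add(Rational(-589972, 627), 369748) = Rational(231242024, 627)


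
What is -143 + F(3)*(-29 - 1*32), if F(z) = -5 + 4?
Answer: -82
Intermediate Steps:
F(z) = -1
-143 + F(3)*(-29 - 1*32) = -143 - (-29 - 1*32) = -143 - (-29 - 32) = -143 - 1*(-61) = -143 + 61 = -82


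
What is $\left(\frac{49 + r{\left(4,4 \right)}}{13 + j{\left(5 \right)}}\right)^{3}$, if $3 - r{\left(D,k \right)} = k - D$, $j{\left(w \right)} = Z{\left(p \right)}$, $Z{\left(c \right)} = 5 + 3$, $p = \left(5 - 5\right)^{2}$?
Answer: $\frac{140608}{9261} \approx 15.183$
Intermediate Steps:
$p = 0$ ($p = 0^{2} = 0$)
$Z{\left(c \right)} = 8$
$j{\left(w \right)} = 8$
$r{\left(D,k \right)} = 3 + D - k$ ($r{\left(D,k \right)} = 3 - \left(k - D\right) = 3 + \left(D - k\right) = 3 + D - k$)
$\left(\frac{49 + r{\left(4,4 \right)}}{13 + j{\left(5 \right)}}\right)^{3} = \left(\frac{49 + \left(3 + 4 - 4\right)}{13 + 8}\right)^{3} = \left(\frac{49 + \left(3 + 4 - 4\right)}{21}\right)^{3} = \left(\left(49 + 3\right) \frac{1}{21}\right)^{3} = \left(52 \cdot \frac{1}{21}\right)^{3} = \left(\frac{52}{21}\right)^{3} = \frac{140608}{9261}$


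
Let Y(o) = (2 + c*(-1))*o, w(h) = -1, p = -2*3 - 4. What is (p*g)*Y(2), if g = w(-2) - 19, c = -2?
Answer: 1600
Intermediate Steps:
p = -10 (p = -6 - 4 = -10)
Y(o) = 4*o (Y(o) = (2 - 2*(-1))*o = (2 + 2)*o = 4*o)
g = -20 (g = -1 - 19 = -20)
(p*g)*Y(2) = (-10*(-20))*(4*2) = 200*8 = 1600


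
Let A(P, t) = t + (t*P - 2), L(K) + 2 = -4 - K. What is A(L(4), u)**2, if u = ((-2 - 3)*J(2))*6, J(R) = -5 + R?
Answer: 659344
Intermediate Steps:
L(K) = -6 - K (L(K) = -2 + (-4 - K) = -6 - K)
u = 90 (u = ((-2 - 3)*(-5 + 2))*6 = -5*(-3)*6 = 15*6 = 90)
A(P, t) = -2 + t + P*t (A(P, t) = t + (P*t - 2) = t + (-2 + P*t) = -2 + t + P*t)
A(L(4), u)**2 = (-2 + 90 + (-6 - 1*4)*90)**2 = (-2 + 90 + (-6 - 4)*90)**2 = (-2 + 90 - 10*90)**2 = (-2 + 90 - 900)**2 = (-812)**2 = 659344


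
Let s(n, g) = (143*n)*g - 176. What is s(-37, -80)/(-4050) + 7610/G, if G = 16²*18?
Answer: -53301187/518400 ≈ -102.82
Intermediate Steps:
G = 4608 (G = 256*18 = 4608)
s(n, g) = -176 + 143*g*n (s(n, g) = 143*g*n - 176 = -176 + 143*g*n)
s(-37, -80)/(-4050) + 7610/G = (-176 + 143*(-80)*(-37))/(-4050) + 7610/4608 = (-176 + 423280)*(-1/4050) + 7610*(1/4608) = 423104*(-1/4050) + 3805/2304 = -211552/2025 + 3805/2304 = -53301187/518400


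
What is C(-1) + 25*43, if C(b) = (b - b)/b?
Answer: 1075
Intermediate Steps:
C(b) = 0 (C(b) = 0/b = 0)
C(-1) + 25*43 = 0 + 25*43 = 0 + 1075 = 1075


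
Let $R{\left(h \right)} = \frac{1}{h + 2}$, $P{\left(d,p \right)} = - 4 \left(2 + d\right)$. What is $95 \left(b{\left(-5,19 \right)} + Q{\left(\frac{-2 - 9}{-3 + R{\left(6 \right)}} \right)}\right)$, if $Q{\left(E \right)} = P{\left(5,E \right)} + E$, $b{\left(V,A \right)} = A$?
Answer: $- \frac{11305}{23} \approx -491.52$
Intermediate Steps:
$P{\left(d,p \right)} = -8 - 4 d$
$R{\left(h \right)} = \frac{1}{2 + h}$
$Q{\left(E \right)} = -28 + E$ ($Q{\left(E \right)} = \left(-8 - 20\right) + E = -28 + E$)
$95 \left(b{\left(-5,19 \right)} + Q{\left(\frac{-2 - 9}{-3 + R{\left(6 \right)}} \right)}\right) = 95 \left(19 - \left(28 - \frac{-2 - 9}{-3 + \frac{1}{2 + 6}}\right)\right) = 95 \left(19 - \left(28 + \frac{11}{-3 + \frac{1}{8}}\right)\right) = 95 \left(19 - \left(28 + \frac{11}{- \frac{23}{8}}\right)\right) = 95 \left(19 - \frac{556}{23}\right) = 95 \left(- \frac{119}{23}\right) = - \frac{11305}{23}$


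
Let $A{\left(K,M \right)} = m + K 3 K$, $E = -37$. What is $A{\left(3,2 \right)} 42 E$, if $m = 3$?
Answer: $-46620$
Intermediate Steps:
$A{\left(K,M \right)} = 3 + 3 K^{2}$ ($A{\left(K,M \right)} = 3 + K 3 K = 3 + 3 K K = 3 + 3 K^{2}$)
$A{\left(3,2 \right)} 42 E = \left(3 + 3 \cdot 3^{2}\right) 42 \left(-37\right) = \left(3 + 3 \cdot 9\right) 42 \left(-37\right) = \left(3 + 27\right) 42 \left(-37\right) = 30 \cdot 42 \left(-37\right) = 1260 \left(-37\right) = -46620$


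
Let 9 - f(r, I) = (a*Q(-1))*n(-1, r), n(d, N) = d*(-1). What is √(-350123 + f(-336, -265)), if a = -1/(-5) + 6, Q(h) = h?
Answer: I*√8752695/5 ≈ 591.7*I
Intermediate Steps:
n(d, N) = -d
a = 31/5 (a = -1*(-⅕) + 6 = ⅕ + 6 = 31/5 ≈ 6.2000)
f(r, I) = 76/5 (f(r, I) = 9 - (31/5)*(-1)*(-1*(-1)) = 9 - (-31)/5 = 9 - 1*(-31/5) = 9 + 31/5 = 76/5)
√(-350123 + f(-336, -265)) = √(-350123 + 76/5) = √(-1750539/5) = I*√8752695/5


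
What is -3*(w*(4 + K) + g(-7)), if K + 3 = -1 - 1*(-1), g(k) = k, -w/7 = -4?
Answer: -63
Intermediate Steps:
w = 28 (w = -7*(-4) = 28)
K = -3 (K = -3 + (-1 - 1*(-1)) = -3 + (-1 + 1) = -3 + 0 = -3)
-3*(w*(4 + K) + g(-7)) = -3*(28*(4 - 3) - 7) = -3*(28*1 - 7) = -3*(28 - 7) = -3*21 = -63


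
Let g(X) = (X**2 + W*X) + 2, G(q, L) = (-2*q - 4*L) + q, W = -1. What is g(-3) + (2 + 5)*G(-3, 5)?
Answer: -105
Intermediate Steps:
G(q, L) = -q - 4*L (G(q, L) = (-4*L - 2*q) + q = -q - 4*L)
g(X) = 2 + X**2 - X (g(X) = (X**2 - X) + 2 = 2 + X**2 - X)
g(-3) + (2 + 5)*G(-3, 5) = (2 + (-3)**2 - 1*(-3)) + (2 + 5)*(-1*(-3) - 4*5) = (2 + 9 + 3) + 7*(3 - 20) = 14 + 7*(-17) = 14 - 119 = -105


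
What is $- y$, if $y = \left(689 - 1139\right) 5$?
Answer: $2250$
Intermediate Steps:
$y = -2250$ ($y = \left(-450\right) 5 = -2250$)
$- y = \left(-1\right) \left(-2250\right) = 2250$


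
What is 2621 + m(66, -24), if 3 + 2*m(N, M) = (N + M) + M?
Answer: 5257/2 ≈ 2628.5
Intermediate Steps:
m(N, M) = -3/2 + M + N/2 (m(N, M) = -3/2 + ((N + M) + M)/2 = -3/2 + ((M + N) + M)/2 = -3/2 + (N + 2*M)/2 = -3/2 + (M + N/2) = -3/2 + M + N/2)
2621 + m(66, -24) = 2621 + (-3/2 - 24 + (1/2)*66) = 2621 + (-3/2 - 24 + 33) = 2621 + 15/2 = 5257/2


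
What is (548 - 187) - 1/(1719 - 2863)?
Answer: 412985/1144 ≈ 361.00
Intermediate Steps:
(548 - 187) - 1/(1719 - 2863) = 361 - 1/(-1144) = 361 - 1*(-1/1144) = 361 + 1/1144 = 412985/1144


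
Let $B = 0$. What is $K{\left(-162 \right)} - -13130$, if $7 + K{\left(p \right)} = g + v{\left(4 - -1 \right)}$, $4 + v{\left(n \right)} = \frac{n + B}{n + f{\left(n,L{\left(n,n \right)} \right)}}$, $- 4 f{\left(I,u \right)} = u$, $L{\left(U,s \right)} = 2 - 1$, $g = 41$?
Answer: $\frac{250060}{19} \approx 13161.0$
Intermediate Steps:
$L{\left(U,s \right)} = 1$
$f{\left(I,u \right)} = - \frac{u}{4}$
$v{\left(n \right)} = -4 + \frac{n}{- \frac{1}{4} + n}$ ($v{\left(n \right)} = -4 + \frac{n + 0}{n - \frac{1}{4}} = -4 + \frac{n}{n - \frac{1}{4}} = -4 + \frac{n}{- \frac{1}{4} + n}$)
$K{\left(p \right)} = \frac{590}{19}$ ($K{\left(p \right)} = -7 + \left(41 + \frac{4 \left(1 - 3 \left(4 - -1\right)\right)}{-1 + 4 \left(4 - -1\right)}\right) = -7 + \left(41 + \frac{4 \left(1 - 3 \left(4 + 1\right)\right)}{-1 + 4 \left(4 + 1\right)}\right) = -7 + \left(41 + \frac{4 \left(1 - 15\right)}{-1 + 4 \cdot 5}\right) = -7 + \left(41 + \frac{4 \left(1 - 15\right)}{-1 + 20}\right) = -7 + \left(41 + 4 \cdot \frac{1}{19} \left(-14\right)\right) = -7 + \left(41 - \frac{56}{19}\right) = -7 + \frac{723}{19} = \frac{590}{19}$)
$K{\left(-162 \right)} - -13130 = \frac{590}{19} - -13130 = \frac{590}{19} + 13130 = \frac{250060}{19}$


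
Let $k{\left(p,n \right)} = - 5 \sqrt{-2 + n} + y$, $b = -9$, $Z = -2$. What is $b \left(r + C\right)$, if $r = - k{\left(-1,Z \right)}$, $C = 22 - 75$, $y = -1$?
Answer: $468 - 90 i \approx 468.0 - 90.0 i$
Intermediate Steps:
$C = -53$ ($C = 22 - 75 = -53$)
$k{\left(p,n \right)} = -1 - 5 \sqrt{-2 + n}$ ($k{\left(p,n \right)} = - 5 \sqrt{-2 + n} - 1 = -1 - 5 \sqrt{-2 + n}$)
$r = 1 + 10 i$ ($r = - (-1 - 5 \sqrt{-2 - 2}) = - (-1 - 5 \sqrt{-4}) = - (-1 - 5 \cdot 2 i) = - (-1 - 10 i) = 1 + 10 i \approx 1.0 + 10.0 i$)
$b \left(r + C\right) = - 9 \left(\left(1 + 10 i\right) - 53\right) = - 9 \left(-52 + 10 i\right) = 468 - 90 i$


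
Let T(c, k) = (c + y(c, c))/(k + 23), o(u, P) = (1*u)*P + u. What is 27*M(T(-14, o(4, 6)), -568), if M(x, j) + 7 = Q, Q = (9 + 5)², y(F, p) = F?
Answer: 5103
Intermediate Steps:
o(u, P) = u + P*u (o(u, P) = u*P + u = P*u + u = u + P*u)
T(c, k) = 2*c/(23 + k) (T(c, k) = (c + c)/(k + 23) = (2*c)/(23 + k) = 2*c/(23 + k))
Q = 196 (Q = 14² = 196)
M(x, j) = 189 (M(x, j) = -7 + 196 = 189)
27*M(T(-14, o(4, 6)), -568) = 27*189 = 5103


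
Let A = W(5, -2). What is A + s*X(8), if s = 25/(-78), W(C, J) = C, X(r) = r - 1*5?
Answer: 105/26 ≈ 4.0385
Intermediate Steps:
X(r) = -5 + r (X(r) = r - 5 = -5 + r)
A = 5
s = -25/78 (s = 25*(-1/78) = -25/78 ≈ -0.32051)
A + s*X(8) = 5 - 25*(-5 + 8)/78 = 5 - 25/78*3 = 5 - 25/26 = 105/26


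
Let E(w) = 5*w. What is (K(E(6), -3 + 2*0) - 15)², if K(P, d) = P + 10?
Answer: 625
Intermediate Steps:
K(P, d) = 10 + P
(K(E(6), -3 + 2*0) - 15)² = ((10 + 5*6) - 15)² = ((10 + 30) - 15)² = (40 - 15)² = 25² = 625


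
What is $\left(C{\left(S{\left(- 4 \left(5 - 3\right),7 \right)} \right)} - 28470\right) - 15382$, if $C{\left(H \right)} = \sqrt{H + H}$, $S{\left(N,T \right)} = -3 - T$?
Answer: $-43852 + 2 i \sqrt{5} \approx -43852.0 + 4.4721 i$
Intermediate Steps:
$C{\left(H \right)} = \sqrt{2} \sqrt{H}$ ($C{\left(H \right)} = \sqrt{2 H} = \sqrt{2} \sqrt{H}$)
$\left(C{\left(S{\left(- 4 \left(5 - 3\right),7 \right)} \right)} - 28470\right) - 15382 = \left(\sqrt{2} \sqrt{-3 - 7} - 28470\right) - 15382 = \left(\sqrt{2} \sqrt{-10} - 28470\right) - 15382 = \left(\sqrt{2} i \sqrt{10} - 28470\right) - 15382 = \left(2 i \sqrt{5} - 28470\right) - 15382 = \left(-28470 + 2 i \sqrt{5}\right) - 15382 = -43852 + 2 i \sqrt{5}$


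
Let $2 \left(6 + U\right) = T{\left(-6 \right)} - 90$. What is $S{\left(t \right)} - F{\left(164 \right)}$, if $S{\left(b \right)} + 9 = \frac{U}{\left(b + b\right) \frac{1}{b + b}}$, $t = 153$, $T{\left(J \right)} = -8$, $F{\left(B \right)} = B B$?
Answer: $-26960$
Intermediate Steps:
$F{\left(B \right)} = B^{2}$
$U = -55$ ($U = -6 + \frac{-8 - 90}{2} = -6 + \frac{1}{2} \left(-98\right) = -6 - 49 = -55$)
$S{\left(b \right)} = -64$ ($S{\left(b \right)} = -9 - \frac{55}{\left(b + b\right) \frac{1}{b + b}} = -9 - \frac{55}{2 b \frac{1}{2 b}} = -9 - \frac{55}{1} = -9 - 55 = -64$)
$S{\left(t \right)} - F{\left(164 \right)} = -64 - 164^{2} = -64 - 26896 = -26960$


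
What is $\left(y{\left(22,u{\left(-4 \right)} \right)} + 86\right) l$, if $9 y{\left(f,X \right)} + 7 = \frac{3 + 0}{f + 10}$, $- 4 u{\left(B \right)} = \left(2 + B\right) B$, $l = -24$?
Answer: $- \frac{24547}{12} \approx -2045.6$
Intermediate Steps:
$u{\left(B \right)} = - \frac{B \left(2 + B\right)}{4}$ ($u{\left(B \right)} = - \frac{\left(2 + B\right) B}{4} = - \frac{B \left(2 + B\right)}{4}$)
$y{\left(f,X \right)} = - \frac{7}{9} + \frac{1}{3 \left(10 + f\right)}$ ($y{\left(f,X \right)} = - \frac{7}{9} + \frac{\left(3 + 0\right) \frac{1}{f + 10}}{9} = - \frac{7}{9} + \frac{3 \frac{1}{10 + f}}{9} = - \frac{7}{9} + \frac{1}{3 \left(10 + f\right)}$)
$\left(y{\left(22,u{\left(-4 \right)} \right)} + 86\right) l = \left(\frac{-67 - 154}{9 \left(10 + 22\right)} + 86\right) \left(-24\right) = \left(\frac{-67 - 154}{9 \cdot 32} + 86\right) \left(-24\right) = \left(\frac{1}{9} \cdot \frac{1}{32} \left(-221\right) + 86\right) \left(-24\right) = \left(- \frac{221}{288} + 86\right) \left(-24\right) = \frac{24547}{288} \left(-24\right) = - \frac{24547}{12}$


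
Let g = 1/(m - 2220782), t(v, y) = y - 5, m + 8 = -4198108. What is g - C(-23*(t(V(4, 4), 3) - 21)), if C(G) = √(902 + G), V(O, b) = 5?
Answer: -1/6418898 - 3*√159 ≈ -37.829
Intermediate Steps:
m = -4198116 (m = -8 - 4198108 = -4198116)
t(v, y) = -5 + y
g = -1/6418898 (g = 1/(-4198116 - 2220782) = 1/(-6418898) = -1/6418898 ≈ -1.5579e-7)
g - C(-23*(t(V(4, 4), 3) - 21)) = -1/6418898 - √(902 - 23*((-5 + 3) - 21)) = -1/6418898 - √(902 - 23*(-2 - 21)) = -1/6418898 - √(902 - 23*(-23)) = -1/6418898 - √(902 + 529) = -1/6418898 - √1431 = -1/6418898 - 3*√159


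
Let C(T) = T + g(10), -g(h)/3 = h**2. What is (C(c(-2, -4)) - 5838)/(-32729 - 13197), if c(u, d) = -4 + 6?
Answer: 3068/22963 ≈ 0.13361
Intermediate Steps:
g(h) = -3*h**2
c(u, d) = 2
C(T) = -300 + T (C(T) = T - 3*10**2 = T - 3*100 = T - 300 = -300 + T)
(C(c(-2, -4)) - 5838)/(-32729 - 13197) = ((-300 + 2) - 5838)/(-32729 - 13197) = (-298 - 5838)/(-45926) = -6136*(-1/45926) = 3068/22963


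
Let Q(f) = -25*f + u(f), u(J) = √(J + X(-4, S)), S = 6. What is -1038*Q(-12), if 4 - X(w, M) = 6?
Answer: -311400 - 1038*I*√14 ≈ -3.114e+5 - 3883.8*I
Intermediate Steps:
X(w, M) = -2 (X(w, M) = 4 - 1*6 = 4 - 6 = -2)
u(J) = √(-2 + J) (u(J) = √(J - 2) = √(-2 + J))
Q(f) = √(-2 + f) - 25*f (Q(f) = -25*f + √(-2 + f) = √(-2 + f) - 25*f)
-1038*Q(-12) = -1038*(√(-2 - 12) - 25*(-12)) = -1038*(√(-14) + 300) = -1038*(I*√14 + 300) = -1038*(300 + I*√14) = -311400 - 1038*I*√14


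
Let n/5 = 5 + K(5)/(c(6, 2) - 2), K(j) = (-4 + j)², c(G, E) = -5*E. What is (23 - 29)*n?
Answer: -295/2 ≈ -147.50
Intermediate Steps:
n = 295/12 (n = 5*(5 + (-4 + 5)²/(-5*2 - 2)) = 5*(5 + 1²/(-10 - 2)) = 5*(5 + 1/(-12)) = 5*(5 + 1*(-1/12)) = 5*(5 - 1/12) = 5*(59/12) = 295/12 ≈ 24.583)
(23 - 29)*n = (23 - 29)*(295/12) = -6*295/12 = -295/2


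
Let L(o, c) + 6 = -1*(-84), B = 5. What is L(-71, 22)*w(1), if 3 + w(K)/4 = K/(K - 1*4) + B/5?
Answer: -728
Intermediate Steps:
L(o, c) = 78 (L(o, c) = -6 - 1*(-84) = -6 + 84 = 78)
w(K) = -8 + 4*K/(-4 + K) (w(K) = -12 + 4*(K/(K - 1*4) + 5/5) = -12 + 4*(K/(K - 4) + 5*(⅕)) = -12 + 4*(K/(-4 + K) + 1) = -12 + 4*(1 + K/(-4 + K)) = -12 + (4 + 4*K/(-4 + K)) = -8 + 4*K/(-4 + K))
L(-71, 22)*w(1) = 78*(4*(8 - 1*1)/(-4 + 1)) = 78*(4*(8 - 1)/(-3)) = 78*(4*(-⅓)*7) = 78*(-28/3) = -728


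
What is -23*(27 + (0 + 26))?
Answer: -1219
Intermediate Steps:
-23*(27 + (0 + 26)) = -23*(27 + 26) = -23*53 = -1219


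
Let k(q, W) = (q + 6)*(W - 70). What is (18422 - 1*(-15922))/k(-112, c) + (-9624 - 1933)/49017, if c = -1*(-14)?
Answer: 3808579/686238 ≈ 5.5499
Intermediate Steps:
c = 14
k(q, W) = (-70 + W)*(6 + q) (k(q, W) = (6 + q)*(-70 + W) = (-70 + W)*(6 + q))
(18422 - 1*(-15922))/k(-112, c) + (-9624 - 1933)/49017 = (18422 - 1*(-15922))/(-420 - 70*(-112) + 6*14 + 14*(-112)) + (-9624 - 1933)/49017 = (18422 + 15922)/(-420 + 7840 + 84 - 1568) - 11557*1/49017 = 34344/5936 - 11557/49017 = 34344*(1/5936) - 11557/49017 = 81/14 - 11557/49017 = 3808579/686238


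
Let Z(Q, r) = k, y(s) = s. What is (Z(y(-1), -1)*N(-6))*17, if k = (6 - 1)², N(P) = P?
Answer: -2550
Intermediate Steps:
k = 25 (k = 5² = 25)
Z(Q, r) = 25
(Z(y(-1), -1)*N(-6))*17 = (25*(-6))*17 = -150*17 = -2550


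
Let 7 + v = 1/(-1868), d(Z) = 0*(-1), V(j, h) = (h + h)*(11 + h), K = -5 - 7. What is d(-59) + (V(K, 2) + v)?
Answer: 84059/1868 ≈ 44.999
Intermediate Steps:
K = -12
V(j, h) = 2*h*(11 + h) (V(j, h) = (2*h)*(11 + h) = 2*h*(11 + h))
d(Z) = 0
v = -13077/1868 (v = -7 + 1/(-1868) = -7 - 1/1868 = -13077/1868 ≈ -7.0005)
d(-59) + (V(K, 2) + v) = 0 + (2*2*(11 + 2) - 13077/1868) = 0 + (2*2*13 - 13077/1868) = 0 + (52 - 13077/1868) = 0 + 84059/1868 = 84059/1868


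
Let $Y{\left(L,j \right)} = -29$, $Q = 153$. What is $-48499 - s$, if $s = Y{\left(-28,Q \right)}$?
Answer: $-48470$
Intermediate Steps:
$s = -29$
$-48499 - s = -48499 - -29 = -48499 + 29 = -48470$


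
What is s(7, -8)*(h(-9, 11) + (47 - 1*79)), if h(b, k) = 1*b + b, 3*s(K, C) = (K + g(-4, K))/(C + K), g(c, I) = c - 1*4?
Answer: -50/3 ≈ -16.667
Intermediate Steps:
g(c, I) = -4 + c (g(c, I) = c - 4 = -4 + c)
s(K, C) = (-8 + K)/(3*(C + K)) (s(K, C) = ((K + (-4 - 4))/(C + K))/3 = ((K - 8)/(C + K))/3 = ((-8 + K)/(C + K))/3 = (-8 + K)/(3*(C + K)))
h(b, k) = 2*b (h(b, k) = b + b = 2*b)
s(7, -8)*(h(-9, 11) + (47 - 1*79)) = ((-8 + 7)/(3*(-8 + 7)))*(2*(-9) + (47 - 1*79)) = ((⅓)*(-1)/(-1))*(-18 + (47 - 79)) = ((⅓)*(-1)*(-1))*(-18 - 32) = (⅓)*(-50) = -50/3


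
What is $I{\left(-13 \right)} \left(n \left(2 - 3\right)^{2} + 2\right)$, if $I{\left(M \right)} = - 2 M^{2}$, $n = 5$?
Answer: $-2366$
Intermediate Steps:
$I{\left(-13 \right)} \left(n \left(2 - 3\right)^{2} + 2\right) = - 2 \left(-13\right)^{2} \left(5 \left(2 - 3\right)^{2} + 2\right) = \left(-2\right) 169 \left(5 \left(-1\right)^{2} + 2\right) = - 338 \left(5 \cdot 1 + 2\right) = - 338 \left(5 + 2\right) = \left(-338\right) 7 = -2366$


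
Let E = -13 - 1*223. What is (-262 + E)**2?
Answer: 248004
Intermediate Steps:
E = -236 (E = -13 - 223 = -236)
(-262 + E)**2 = (-262 - 236)**2 = (-498)**2 = 248004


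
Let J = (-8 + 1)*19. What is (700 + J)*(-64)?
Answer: -36288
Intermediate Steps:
J = -133 (J = -7*19 = -133)
(700 + J)*(-64) = (700 - 133)*(-64) = 567*(-64) = -36288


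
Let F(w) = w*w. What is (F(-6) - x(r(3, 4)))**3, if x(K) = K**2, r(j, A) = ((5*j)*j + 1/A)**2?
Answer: -1236322322831876346232692625/16777216 ≈ -7.3691e+19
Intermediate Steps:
F(w) = w**2
r(j, A) = (1/A + 5*j**2)**2 (r(j, A) = (5*j**2 + 1/A)**2 = (1/A + 5*j**2)**2)
(F(-6) - x(r(3, 4)))**3 = ((-6)**2 - ((1 + 5*4*3**2)**2/4**2)**2)**3 = (36 - ((1 + 5*4*9)**2/16)**2)**3 = (36 - ((1 + 180)**2/16)**2)**3 = (36 - ((1/16)*181**2)**2)**3 = (36 - ((1/16)*32761)**2)**3 = (36 - (32761/16)**2)**3 = (36 - 1*1073283121/256)**3 = (36 - 1073283121/256)**3 = (-1073273905/256)**3 = -1236322322831876346232692625/16777216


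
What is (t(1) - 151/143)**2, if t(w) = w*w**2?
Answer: 64/20449 ≈ 0.0031297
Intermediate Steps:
t(w) = w**3
(t(1) - 151/143)**2 = (1**3 - 151/143)**2 = (1 - 151*1/143)**2 = (1 - 151/143)**2 = (-8/143)**2 = 64/20449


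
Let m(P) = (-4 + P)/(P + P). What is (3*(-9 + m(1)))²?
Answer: 3969/4 ≈ 992.25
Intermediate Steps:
m(P) = (-4 + P)/(2*P) (m(P) = (-4 + P)/((2*P)) = (-4 + P)*(1/(2*P)) = (-4 + P)/(2*P))
(3*(-9 + m(1)))² = (3*(-9 + (½)*(-4 + 1)/1))² = (3*(-9 + (½)*1*(-3)))² = (3*(-9 - 3/2))² = (3*(-21/2))² = (-63/2)² = 3969/4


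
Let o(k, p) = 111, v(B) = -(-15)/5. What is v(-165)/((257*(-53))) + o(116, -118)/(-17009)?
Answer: -1562958/231679589 ≈ -0.0067462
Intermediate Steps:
v(B) = 3 (v(B) = -(-15)/5 = -5*(-3/5) = 3)
v(-165)/((257*(-53))) + o(116, -118)/(-17009) = 3/((257*(-53))) + 111/(-17009) = 3/(-13621) + 111*(-1/17009) = 3*(-1/13621) - 111/17009 = -3/13621 - 111/17009 = -1562958/231679589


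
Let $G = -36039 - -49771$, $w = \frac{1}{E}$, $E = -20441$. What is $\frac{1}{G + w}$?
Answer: $\frac{20441}{280695811} \approx 7.2823 \cdot 10^{-5}$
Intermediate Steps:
$w = - \frac{1}{20441}$ ($w = \frac{1}{-20441} = - \frac{1}{20441} \approx -4.8921 \cdot 10^{-5}$)
$G = 13732$ ($G = -36039 + 49771 = 13732$)
$\frac{1}{G + w} = \frac{1}{13732 - \frac{1}{20441}} = \frac{1}{\frac{280695811}{20441}} = \frac{20441}{280695811}$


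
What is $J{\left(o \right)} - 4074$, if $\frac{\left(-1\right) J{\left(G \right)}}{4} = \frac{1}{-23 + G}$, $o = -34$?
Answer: $- \frac{232214}{57} \approx -4073.9$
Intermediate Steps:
$J{\left(G \right)} = - \frac{4}{-23 + G}$
$J{\left(o \right)} - 4074 = - \frac{4}{-23 - 34} - 4074 = - \frac{4}{-57} - 4074 = \left(-4\right) \left(- \frac{1}{57}\right) - 4074 = \frac{4}{57} - 4074 = - \frac{232214}{57}$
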